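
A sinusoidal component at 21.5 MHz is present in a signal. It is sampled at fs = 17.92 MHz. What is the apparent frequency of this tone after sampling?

21.5 MHz mod fs = 3.58 MHz.
3.58 MHz ≤ fs/2 = 8.96 MHz, appears at 3.58 MHz.

3.58 MHz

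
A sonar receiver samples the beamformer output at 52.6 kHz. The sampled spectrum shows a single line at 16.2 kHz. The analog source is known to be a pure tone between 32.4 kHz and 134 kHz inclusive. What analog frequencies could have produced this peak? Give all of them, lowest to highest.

36.4 kHz, 68.8 kHz, 89 kHz, 121.4 kHz

Frequencies that alias to 16.2 kHz are k·fs ± 16.2 kHz for integer k ≥ 0.
k=0: 16.2 kHz.
k=1: 36.4 kHz, 68.8 kHz.
k=2: 89 kHz, 121.4 kHz.
k=3: 141.6 kHz, 174 kHz.
Within [32.4 kHz, 134 kHz]: 36.4 kHz, 68.8 kHz, 89 kHz, 121.4 kHz.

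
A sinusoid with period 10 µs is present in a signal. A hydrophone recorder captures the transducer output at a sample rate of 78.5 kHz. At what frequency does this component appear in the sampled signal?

21.5 kHz

T = 10 µs → f = 1/T = 100 kHz.
100 kHz mod fs = 21.5 kHz.
21.5 kHz ≤ fs/2 = 39.25 kHz, appears at 21.5 kHz.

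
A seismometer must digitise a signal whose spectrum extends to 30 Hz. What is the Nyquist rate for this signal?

60 Hz

Nyquist rate = 2 × 30 Hz = 60 Hz.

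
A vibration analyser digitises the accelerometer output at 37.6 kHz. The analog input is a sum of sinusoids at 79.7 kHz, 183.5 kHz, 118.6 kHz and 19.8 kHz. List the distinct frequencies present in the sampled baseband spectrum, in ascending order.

fs/2 = 18.8 kHz.
79.7 kHz mod fs = 4.5 kHz.
4.5 kHz ≤ fs/2 = 18.8 kHz, appears at 4.5 kHz.
183.5 kHz mod fs = 33.1 kHz.
33.1 kHz > fs/2 = 18.8 kHz, folds to fs − 33.1 kHz = 4.5 kHz.
118.6 kHz mod fs = 5.8 kHz.
5.8 kHz ≤ fs/2 = 18.8 kHz, appears at 5.8 kHz.
19.8 kHz > fs/2 = 18.8 kHz, folds to fs − 19.8 kHz = 17.8 kHz.
Distinct values: {4.5 kHz, 5.8 kHz, 17.8 kHz}.

4.5 kHz, 5.8 kHz, 17.8 kHz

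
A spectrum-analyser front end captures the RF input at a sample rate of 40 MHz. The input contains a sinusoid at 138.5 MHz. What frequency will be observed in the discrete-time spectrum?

18.5 MHz

138.5 MHz mod fs = 18.5 MHz.
18.5 MHz ≤ fs/2 = 20 MHz, appears at 18.5 MHz.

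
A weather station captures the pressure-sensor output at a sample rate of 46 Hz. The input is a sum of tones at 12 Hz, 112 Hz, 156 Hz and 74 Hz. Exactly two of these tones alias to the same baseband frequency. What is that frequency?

fs/2 = 23 Hz.
12 Hz ≤ fs/2 = 23 Hz, passes unchanged.
112 Hz mod fs = 20 Hz.
20 Hz ≤ fs/2 = 23 Hz, appears at 20 Hz.
156 Hz mod fs = 18 Hz.
18 Hz ≤ fs/2 = 23 Hz, appears at 18 Hz.
74 Hz mod fs = 28 Hz.
28 Hz > fs/2 = 23 Hz, folds to fs − 28 Hz = 18 Hz.
74 Hz and 156 Hz both map to 18 Hz.

18 Hz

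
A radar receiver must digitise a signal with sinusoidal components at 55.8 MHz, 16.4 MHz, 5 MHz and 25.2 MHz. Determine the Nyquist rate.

Highest-frequency component: 55.8 MHz.
Nyquist rate = 2 × 55.8 MHz = 111.6 MHz.

111.6 MHz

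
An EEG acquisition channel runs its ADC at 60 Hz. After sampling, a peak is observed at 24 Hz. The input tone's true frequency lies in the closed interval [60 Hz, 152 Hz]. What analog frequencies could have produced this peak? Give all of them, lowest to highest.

84 Hz, 96 Hz, 144 Hz

Frequencies that alias to 24 Hz are k·fs ± 24 Hz for integer k ≥ 0.
k=0: 24 Hz.
k=1: 36 Hz, 84 Hz.
k=2: 96 Hz, 144 Hz.
k=3: 156 Hz, 204 Hz.
Within [60 Hz, 152 Hz]: 84 Hz, 96 Hz, 144 Hz.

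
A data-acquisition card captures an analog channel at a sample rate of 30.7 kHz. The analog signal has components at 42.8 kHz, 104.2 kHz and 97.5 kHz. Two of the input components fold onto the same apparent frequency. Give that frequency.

fs/2 = 15.35 kHz.
42.8 kHz mod fs = 12.1 kHz.
12.1 kHz ≤ fs/2 = 15.35 kHz, appears at 12.1 kHz.
104.2 kHz mod fs = 12.1 kHz.
12.1 kHz ≤ fs/2 = 15.35 kHz, appears at 12.1 kHz.
97.5 kHz mod fs = 5.4 kHz.
5.4 kHz ≤ fs/2 = 15.35 kHz, appears at 5.4 kHz.
42.8 kHz and 104.2 kHz both map to 12.1 kHz.

12.1 kHz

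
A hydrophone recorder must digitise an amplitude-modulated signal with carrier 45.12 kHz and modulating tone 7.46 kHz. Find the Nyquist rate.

105.16 kHz

AM sidebands sit at fc ± fm = 37.66 kHz and 52.58 kHz.
Highest-frequency component: 52.58 kHz.
Nyquist rate = 2 × 52.58 kHz = 105.16 kHz.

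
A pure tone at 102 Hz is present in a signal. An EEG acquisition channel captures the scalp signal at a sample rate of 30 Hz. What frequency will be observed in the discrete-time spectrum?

12 Hz

102 Hz mod fs = 12 Hz.
12 Hz ≤ fs/2 = 15 Hz, appears at 12 Hz.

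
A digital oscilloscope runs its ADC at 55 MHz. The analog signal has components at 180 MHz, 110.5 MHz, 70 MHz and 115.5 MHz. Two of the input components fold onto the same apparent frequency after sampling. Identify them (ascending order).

70 MHz, 180 MHz

fs/2 = 27.5 MHz.
180 MHz mod fs = 15 MHz.
15 MHz ≤ fs/2 = 27.5 MHz, appears at 15 MHz.
110.5 MHz mod fs = 0.5 MHz.
0.5 MHz ≤ fs/2 = 27.5 MHz, appears at 0.5 MHz.
70 MHz mod fs = 15 MHz.
15 MHz ≤ fs/2 = 27.5 MHz, appears at 15 MHz.
115.5 MHz mod fs = 5.5 MHz.
5.5 MHz ≤ fs/2 = 27.5 MHz, appears at 5.5 MHz.
70 MHz and 180 MHz both map to 15 MHz.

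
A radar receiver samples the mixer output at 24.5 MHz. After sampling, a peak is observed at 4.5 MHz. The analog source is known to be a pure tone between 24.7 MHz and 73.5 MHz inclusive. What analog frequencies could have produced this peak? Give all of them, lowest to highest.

Frequencies that alias to 4.5 MHz are k·fs ± 4.5 MHz for integer k ≥ 0.
k=0: 4.5 MHz.
k=1: 20 MHz, 29 MHz.
k=2: 44.5 MHz, 53.5 MHz.
k=3: 69 MHz, 78 MHz.
k=4: 93.5 MHz, 102.5 MHz.
Within [24.7 MHz, 73.5 MHz]: 29 MHz, 44.5 MHz, 53.5 MHz, 69 MHz.

29 MHz, 44.5 MHz, 53.5 MHz, 69 MHz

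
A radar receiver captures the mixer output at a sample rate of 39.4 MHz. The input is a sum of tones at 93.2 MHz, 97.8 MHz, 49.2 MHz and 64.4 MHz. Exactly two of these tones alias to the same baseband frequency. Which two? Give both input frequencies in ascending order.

64.4 MHz, 93.2 MHz

fs/2 = 19.7 MHz.
93.2 MHz mod fs = 14.4 MHz.
14.4 MHz ≤ fs/2 = 19.7 MHz, appears at 14.4 MHz.
97.8 MHz mod fs = 19 MHz.
19 MHz ≤ fs/2 = 19.7 MHz, appears at 19 MHz.
49.2 MHz mod fs = 9.8 MHz.
9.8 MHz ≤ fs/2 = 19.7 MHz, appears at 9.8 MHz.
64.4 MHz mod fs = 25 MHz.
25 MHz > fs/2 = 19.7 MHz, folds to fs − 25 MHz = 14.4 MHz.
64.4 MHz and 93.2 MHz both map to 14.4 MHz.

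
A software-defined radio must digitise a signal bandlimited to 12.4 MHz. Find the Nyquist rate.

24.8 MHz

Nyquist rate = 2 × 12.4 MHz = 24.8 MHz.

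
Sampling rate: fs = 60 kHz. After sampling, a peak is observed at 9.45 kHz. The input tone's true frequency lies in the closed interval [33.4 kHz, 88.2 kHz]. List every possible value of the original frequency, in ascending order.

50.55 kHz, 69.45 kHz

Frequencies that alias to 9.45 kHz are k·fs ± 9.45 kHz for integer k ≥ 0.
k=0: 9.45 kHz.
k=1: 50.55 kHz, 69.45 kHz.
k=2: 110.55 kHz, 129.45 kHz.
Within [33.4 kHz, 88.2 kHz]: 50.55 kHz, 69.45 kHz.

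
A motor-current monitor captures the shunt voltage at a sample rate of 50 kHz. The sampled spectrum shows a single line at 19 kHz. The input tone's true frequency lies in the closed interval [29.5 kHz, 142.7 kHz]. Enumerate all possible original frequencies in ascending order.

31 kHz, 69 kHz, 81 kHz, 119 kHz, 131 kHz

Frequencies that alias to 19 kHz are k·fs ± 19 kHz for integer k ≥ 0.
k=0: 19 kHz.
k=1: 31 kHz, 69 kHz.
k=2: 81 kHz, 119 kHz.
k=3: 131 kHz, 169 kHz.
k=4: 181 kHz, 219 kHz.
Within [29.5 kHz, 142.7 kHz]: 31 kHz, 69 kHz, 81 kHz, 119 kHz, 131 kHz.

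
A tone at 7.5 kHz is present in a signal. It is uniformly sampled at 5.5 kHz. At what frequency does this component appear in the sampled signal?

7.5 kHz mod fs = 2 kHz.
2 kHz ≤ fs/2 = 2.75 kHz, appears at 2 kHz.

2 kHz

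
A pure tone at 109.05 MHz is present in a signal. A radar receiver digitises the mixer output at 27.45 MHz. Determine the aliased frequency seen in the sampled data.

109.05 MHz mod fs = 26.7 MHz.
26.7 MHz > fs/2 = 13.725 MHz, folds to fs − 26.7 MHz = 0.75 MHz.

0.75 MHz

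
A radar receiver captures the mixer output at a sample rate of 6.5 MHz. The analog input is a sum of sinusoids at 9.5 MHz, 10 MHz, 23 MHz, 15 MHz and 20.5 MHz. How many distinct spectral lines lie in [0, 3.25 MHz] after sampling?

fs/2 = 3.25 MHz.
9.5 MHz mod fs = 3 MHz.
3 MHz ≤ fs/2 = 3.25 MHz, appears at 3 MHz.
10 MHz mod fs = 3.5 MHz.
3.5 MHz > fs/2 = 3.25 MHz, folds to fs − 3.5 MHz = 3 MHz.
23 MHz mod fs = 3.5 MHz.
3.5 MHz > fs/2 = 3.25 MHz, folds to fs − 3.5 MHz = 3 MHz.
15 MHz mod fs = 2 MHz.
2 MHz ≤ fs/2 = 3.25 MHz, appears at 2 MHz.
20.5 MHz mod fs = 1 MHz.
1 MHz ≤ fs/2 = 3.25 MHz, appears at 1 MHz.
Distinct values: {1 MHz, 2 MHz, 3 MHz} → 3.

3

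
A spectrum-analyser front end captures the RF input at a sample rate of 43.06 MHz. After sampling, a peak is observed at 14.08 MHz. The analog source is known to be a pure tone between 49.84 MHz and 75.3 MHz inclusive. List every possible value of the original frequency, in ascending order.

57.14 MHz, 72.04 MHz

Frequencies that alias to 14.08 MHz are k·fs ± 14.08 MHz for integer k ≥ 0.
k=0: 14.08 MHz.
k=1: 28.98 MHz, 57.14 MHz.
k=2: 72.04 MHz, 100.2 MHz.
k=3: 115.1 MHz, 143.26 MHz.
Within [49.84 MHz, 75.3 MHz]: 57.14 MHz, 72.04 MHz.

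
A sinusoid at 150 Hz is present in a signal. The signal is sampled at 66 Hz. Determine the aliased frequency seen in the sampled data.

150 Hz mod fs = 18 Hz.
18 Hz ≤ fs/2 = 33 Hz, appears at 18 Hz.

18 Hz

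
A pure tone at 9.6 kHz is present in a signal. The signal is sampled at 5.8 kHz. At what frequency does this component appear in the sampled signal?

2 kHz

9.6 kHz mod fs = 3.8 kHz.
3.8 kHz > fs/2 = 2.9 kHz, folds to fs − 3.8 kHz = 2 kHz.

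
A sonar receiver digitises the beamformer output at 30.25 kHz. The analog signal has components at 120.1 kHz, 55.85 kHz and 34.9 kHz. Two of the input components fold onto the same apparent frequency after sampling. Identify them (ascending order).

fs/2 = 15.125 kHz.
120.1 kHz mod fs = 29.35 kHz.
29.35 kHz > fs/2 = 15.125 kHz, folds to fs − 29.35 kHz = 0.9 kHz.
55.85 kHz mod fs = 25.6 kHz.
25.6 kHz > fs/2 = 15.125 kHz, folds to fs − 25.6 kHz = 4.65 kHz.
34.9 kHz mod fs = 4.65 kHz.
4.65 kHz ≤ fs/2 = 15.125 kHz, appears at 4.65 kHz.
34.9 kHz and 55.85 kHz both map to 4.65 kHz.

34.9 kHz, 55.85 kHz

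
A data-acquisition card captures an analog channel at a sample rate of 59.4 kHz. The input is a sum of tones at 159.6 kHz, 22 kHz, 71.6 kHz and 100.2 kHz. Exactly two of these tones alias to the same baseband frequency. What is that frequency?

18.6 kHz

fs/2 = 29.7 kHz.
159.6 kHz mod fs = 40.8 kHz.
40.8 kHz > fs/2 = 29.7 kHz, folds to fs − 40.8 kHz = 18.6 kHz.
22 kHz ≤ fs/2 = 29.7 kHz, passes unchanged.
71.6 kHz mod fs = 12.2 kHz.
12.2 kHz ≤ fs/2 = 29.7 kHz, appears at 12.2 kHz.
100.2 kHz mod fs = 40.8 kHz.
40.8 kHz > fs/2 = 29.7 kHz, folds to fs − 40.8 kHz = 18.6 kHz.
100.2 kHz and 159.6 kHz both map to 18.6 kHz.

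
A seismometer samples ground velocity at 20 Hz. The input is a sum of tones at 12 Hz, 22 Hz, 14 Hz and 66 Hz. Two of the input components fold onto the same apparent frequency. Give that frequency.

fs/2 = 10 Hz.
12 Hz > fs/2 = 10 Hz, folds to fs − 12 Hz = 8 Hz.
22 Hz mod fs = 2 Hz.
2 Hz ≤ fs/2 = 10 Hz, appears at 2 Hz.
14 Hz > fs/2 = 10 Hz, folds to fs − 14 Hz = 6 Hz.
66 Hz mod fs = 6 Hz.
6 Hz ≤ fs/2 = 10 Hz, appears at 6 Hz.
14 Hz and 66 Hz both map to 6 Hz.

6 Hz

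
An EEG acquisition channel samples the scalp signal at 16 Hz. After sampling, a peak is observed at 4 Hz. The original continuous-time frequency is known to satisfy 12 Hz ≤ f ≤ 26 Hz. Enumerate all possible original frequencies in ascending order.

12 Hz, 20 Hz

Frequencies that alias to 4 Hz are k·fs ± 4 Hz for integer k ≥ 0.
k=0: 4 Hz.
k=1: 12 Hz, 20 Hz.
k=2: 28 Hz, 36 Hz.
Within [12 Hz, 26 Hz]: 12 Hz, 20 Hz.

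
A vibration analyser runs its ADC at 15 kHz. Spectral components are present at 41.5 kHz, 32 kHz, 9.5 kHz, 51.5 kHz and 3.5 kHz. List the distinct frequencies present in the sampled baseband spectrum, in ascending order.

fs/2 = 7.5 kHz.
41.5 kHz mod fs = 11.5 kHz.
11.5 kHz > fs/2 = 7.5 kHz, folds to fs − 11.5 kHz = 3.5 kHz.
32 kHz mod fs = 2 kHz.
2 kHz ≤ fs/2 = 7.5 kHz, appears at 2 kHz.
9.5 kHz > fs/2 = 7.5 kHz, folds to fs − 9.5 kHz = 5.5 kHz.
51.5 kHz mod fs = 6.5 kHz.
6.5 kHz ≤ fs/2 = 7.5 kHz, appears at 6.5 kHz.
3.5 kHz ≤ fs/2 = 7.5 kHz, passes unchanged.
Distinct values: {2 kHz, 3.5 kHz, 5.5 kHz, 6.5 kHz}.

2 kHz, 3.5 kHz, 5.5 kHz, 6.5 kHz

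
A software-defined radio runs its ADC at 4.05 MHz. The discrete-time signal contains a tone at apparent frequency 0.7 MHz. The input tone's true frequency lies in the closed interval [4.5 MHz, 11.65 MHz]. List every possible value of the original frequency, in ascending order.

4.75 MHz, 7.4 MHz, 8.8 MHz, 11.45 MHz

Frequencies that alias to 0.7 MHz are k·fs ± 0.7 MHz for integer k ≥ 0.
k=0: 0.7 MHz.
k=1: 3.35 MHz, 4.75 MHz.
k=2: 7.4 MHz, 8.8 MHz.
k=3: 11.45 MHz, 12.85 MHz.
k=4: 15.5 MHz, 16.9 MHz.
Within [4.5 MHz, 11.65 MHz]: 4.75 MHz, 7.4 MHz, 8.8 MHz, 11.45 MHz.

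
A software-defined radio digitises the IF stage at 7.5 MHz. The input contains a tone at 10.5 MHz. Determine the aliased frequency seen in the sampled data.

3 MHz

10.5 MHz mod fs = 3 MHz.
3 MHz ≤ fs/2 = 3.75 MHz, appears at 3 MHz.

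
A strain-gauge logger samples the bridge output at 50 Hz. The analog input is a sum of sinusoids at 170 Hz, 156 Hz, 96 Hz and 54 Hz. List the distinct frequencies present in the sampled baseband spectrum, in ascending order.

4 Hz, 6 Hz, 20 Hz

fs/2 = 25 Hz.
170 Hz mod fs = 20 Hz.
20 Hz ≤ fs/2 = 25 Hz, appears at 20 Hz.
156 Hz mod fs = 6 Hz.
6 Hz ≤ fs/2 = 25 Hz, appears at 6 Hz.
96 Hz mod fs = 46 Hz.
46 Hz > fs/2 = 25 Hz, folds to fs − 46 Hz = 4 Hz.
54 Hz mod fs = 4 Hz.
4 Hz ≤ fs/2 = 25 Hz, appears at 4 Hz.
Distinct values: {4 Hz, 6 Hz, 20 Hz}.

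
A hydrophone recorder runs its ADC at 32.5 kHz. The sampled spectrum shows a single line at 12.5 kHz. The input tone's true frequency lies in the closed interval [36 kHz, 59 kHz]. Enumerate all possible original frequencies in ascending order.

Frequencies that alias to 12.5 kHz are k·fs ± 12.5 kHz for integer k ≥ 0.
k=0: 12.5 kHz.
k=1: 20 kHz, 45 kHz.
k=2: 52.5 kHz, 77.5 kHz.
k=3: 85 kHz, 110 kHz.
Within [36 kHz, 59 kHz]: 45 kHz, 52.5 kHz.

45 kHz, 52.5 kHz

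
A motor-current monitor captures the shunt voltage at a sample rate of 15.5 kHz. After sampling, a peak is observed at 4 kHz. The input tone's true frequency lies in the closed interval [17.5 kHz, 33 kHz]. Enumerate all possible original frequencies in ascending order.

Frequencies that alias to 4 kHz are k·fs ± 4 kHz for integer k ≥ 0.
k=0: 4 kHz.
k=1: 11.5 kHz, 19.5 kHz.
k=2: 27 kHz, 35 kHz.
k=3: 42.5 kHz, 50.5 kHz.
Within [17.5 kHz, 33 kHz]: 19.5 kHz, 27 kHz.

19.5 kHz, 27 kHz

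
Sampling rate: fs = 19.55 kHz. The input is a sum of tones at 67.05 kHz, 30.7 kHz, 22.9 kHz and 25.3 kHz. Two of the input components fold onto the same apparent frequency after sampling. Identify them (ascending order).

30.7 kHz, 67.05 kHz

fs/2 = 9.775 kHz.
67.05 kHz mod fs = 8.4 kHz.
8.4 kHz ≤ fs/2 = 9.775 kHz, appears at 8.4 kHz.
30.7 kHz mod fs = 11.15 kHz.
11.15 kHz > fs/2 = 9.775 kHz, folds to fs − 11.15 kHz = 8.4 kHz.
22.9 kHz mod fs = 3.35 kHz.
3.35 kHz ≤ fs/2 = 9.775 kHz, appears at 3.35 kHz.
25.3 kHz mod fs = 5.75 kHz.
5.75 kHz ≤ fs/2 = 9.775 kHz, appears at 5.75 kHz.
30.7 kHz and 67.05 kHz both map to 8.4 kHz.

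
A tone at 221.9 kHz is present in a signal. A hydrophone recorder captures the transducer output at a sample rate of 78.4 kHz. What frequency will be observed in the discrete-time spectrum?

13.3 kHz

221.9 kHz mod fs = 65.1 kHz.
65.1 kHz > fs/2 = 39.2 kHz, folds to fs − 65.1 kHz = 13.3 kHz.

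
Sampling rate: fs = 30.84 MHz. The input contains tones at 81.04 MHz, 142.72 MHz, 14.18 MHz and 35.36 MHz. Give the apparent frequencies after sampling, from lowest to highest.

fs/2 = 15.42 MHz.
81.04 MHz mod fs = 19.36 MHz.
19.36 MHz > fs/2 = 15.42 MHz, folds to fs − 19.36 MHz = 11.48 MHz.
142.72 MHz mod fs = 19.36 MHz.
19.36 MHz > fs/2 = 15.42 MHz, folds to fs − 19.36 MHz = 11.48 MHz.
14.18 MHz ≤ fs/2 = 15.42 MHz, passes unchanged.
35.36 MHz mod fs = 4.52 MHz.
4.52 MHz ≤ fs/2 = 15.42 MHz, appears at 4.52 MHz.
Distinct values: {4.52 MHz, 11.48 MHz, 14.18 MHz}.

4.52 MHz, 11.48 MHz, 14.18 MHz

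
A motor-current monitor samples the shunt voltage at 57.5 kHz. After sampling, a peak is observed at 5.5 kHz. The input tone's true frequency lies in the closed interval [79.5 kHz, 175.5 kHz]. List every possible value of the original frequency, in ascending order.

109.5 kHz, 120.5 kHz, 167 kHz

Frequencies that alias to 5.5 kHz are k·fs ± 5.5 kHz for integer k ≥ 0.
k=0: 5.5 kHz.
k=1: 52 kHz, 63 kHz.
k=2: 109.5 kHz, 120.5 kHz.
k=3: 167 kHz, 178 kHz.
k=4: 224.5 kHz, 235.5 kHz.
Within [79.5 kHz, 175.5 kHz]: 109.5 kHz, 120.5 kHz, 167 kHz.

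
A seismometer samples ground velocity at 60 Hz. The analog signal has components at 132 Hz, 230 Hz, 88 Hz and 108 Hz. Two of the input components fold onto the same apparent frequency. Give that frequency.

fs/2 = 30 Hz.
132 Hz mod fs = 12 Hz.
12 Hz ≤ fs/2 = 30 Hz, appears at 12 Hz.
230 Hz mod fs = 50 Hz.
50 Hz > fs/2 = 30 Hz, folds to fs − 50 Hz = 10 Hz.
88 Hz mod fs = 28 Hz.
28 Hz ≤ fs/2 = 30 Hz, appears at 28 Hz.
108 Hz mod fs = 48 Hz.
48 Hz > fs/2 = 30 Hz, folds to fs − 48 Hz = 12 Hz.
108 Hz and 132 Hz both map to 12 Hz.

12 Hz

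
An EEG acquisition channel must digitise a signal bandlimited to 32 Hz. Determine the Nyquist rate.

64 Hz

Nyquist rate = 2 × 32 Hz = 64 Hz.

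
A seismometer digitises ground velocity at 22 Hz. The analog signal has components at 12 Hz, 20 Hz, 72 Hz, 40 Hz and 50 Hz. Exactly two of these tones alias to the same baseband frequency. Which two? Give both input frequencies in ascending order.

50 Hz, 72 Hz

fs/2 = 11 Hz.
12 Hz > fs/2 = 11 Hz, folds to fs − 12 Hz = 10 Hz.
20 Hz > fs/2 = 11 Hz, folds to fs − 20 Hz = 2 Hz.
72 Hz mod fs = 6 Hz.
6 Hz ≤ fs/2 = 11 Hz, appears at 6 Hz.
40 Hz mod fs = 18 Hz.
18 Hz > fs/2 = 11 Hz, folds to fs − 18 Hz = 4 Hz.
50 Hz mod fs = 6 Hz.
6 Hz ≤ fs/2 = 11 Hz, appears at 6 Hz.
50 Hz and 72 Hz both map to 6 Hz.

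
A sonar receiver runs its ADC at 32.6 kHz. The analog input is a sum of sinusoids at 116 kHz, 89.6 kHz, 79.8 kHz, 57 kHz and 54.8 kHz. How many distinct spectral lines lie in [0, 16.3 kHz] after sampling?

4

fs/2 = 16.3 kHz.
116 kHz mod fs = 18.2 kHz.
18.2 kHz > fs/2 = 16.3 kHz, folds to fs − 18.2 kHz = 14.4 kHz.
89.6 kHz mod fs = 24.4 kHz.
24.4 kHz > fs/2 = 16.3 kHz, folds to fs − 24.4 kHz = 8.2 kHz.
79.8 kHz mod fs = 14.6 kHz.
14.6 kHz ≤ fs/2 = 16.3 kHz, appears at 14.6 kHz.
57 kHz mod fs = 24.4 kHz.
24.4 kHz > fs/2 = 16.3 kHz, folds to fs − 24.4 kHz = 8.2 kHz.
54.8 kHz mod fs = 22.2 kHz.
22.2 kHz > fs/2 = 16.3 kHz, folds to fs − 22.2 kHz = 10.4 kHz.
Distinct values: {8.2 kHz, 10.4 kHz, 14.4 kHz, 14.6 kHz} → 4.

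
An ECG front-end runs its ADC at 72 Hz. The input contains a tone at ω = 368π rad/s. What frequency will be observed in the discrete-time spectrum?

ω = 368π rad/s → f = ω/(2π) = 184 Hz.
184 Hz mod fs = 40 Hz.
40 Hz > fs/2 = 36 Hz, folds to fs − 40 Hz = 32 Hz.

32 Hz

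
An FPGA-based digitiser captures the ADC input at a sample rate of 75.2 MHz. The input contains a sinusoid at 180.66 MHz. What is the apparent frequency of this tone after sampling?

30.26 MHz

180.66 MHz mod fs = 30.26 MHz.
30.26 MHz ≤ fs/2 = 37.6 MHz, appears at 30.26 MHz.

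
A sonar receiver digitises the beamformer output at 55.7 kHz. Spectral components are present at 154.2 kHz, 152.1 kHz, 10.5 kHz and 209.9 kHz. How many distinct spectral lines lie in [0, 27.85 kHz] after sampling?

fs/2 = 27.85 kHz.
154.2 kHz mod fs = 42.8 kHz.
42.8 kHz > fs/2 = 27.85 kHz, folds to fs − 42.8 kHz = 12.9 kHz.
152.1 kHz mod fs = 40.7 kHz.
40.7 kHz > fs/2 = 27.85 kHz, folds to fs − 40.7 kHz = 15 kHz.
10.5 kHz ≤ fs/2 = 27.85 kHz, passes unchanged.
209.9 kHz mod fs = 42.8 kHz.
42.8 kHz > fs/2 = 27.85 kHz, folds to fs − 42.8 kHz = 12.9 kHz.
Distinct values: {10.5 kHz, 12.9 kHz, 15 kHz} → 3.

3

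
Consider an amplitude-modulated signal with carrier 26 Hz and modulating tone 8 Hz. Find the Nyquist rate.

AM sidebands sit at fc ± fm = 18 Hz and 34 Hz.
Highest-frequency component: 34 Hz.
Nyquist rate = 2 × 34 Hz = 68 Hz.

68 Hz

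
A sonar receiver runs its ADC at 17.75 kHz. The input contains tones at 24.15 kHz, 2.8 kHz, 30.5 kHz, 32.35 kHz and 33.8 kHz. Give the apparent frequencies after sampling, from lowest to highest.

1.7 kHz, 2.8 kHz, 3.15 kHz, 5 kHz, 6.4 kHz

fs/2 = 8.875 kHz.
24.15 kHz mod fs = 6.4 kHz.
6.4 kHz ≤ fs/2 = 8.875 kHz, appears at 6.4 kHz.
2.8 kHz ≤ fs/2 = 8.875 kHz, passes unchanged.
30.5 kHz mod fs = 12.75 kHz.
12.75 kHz > fs/2 = 8.875 kHz, folds to fs − 12.75 kHz = 5 kHz.
32.35 kHz mod fs = 14.6 kHz.
14.6 kHz > fs/2 = 8.875 kHz, folds to fs − 14.6 kHz = 3.15 kHz.
33.8 kHz mod fs = 16.05 kHz.
16.05 kHz > fs/2 = 8.875 kHz, folds to fs − 16.05 kHz = 1.7 kHz.
Distinct values: {1.7 kHz, 2.8 kHz, 3.15 kHz, 5 kHz, 6.4 kHz}.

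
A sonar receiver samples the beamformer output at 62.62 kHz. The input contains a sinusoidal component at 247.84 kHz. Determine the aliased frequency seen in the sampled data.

2.64 kHz

247.84 kHz mod fs = 59.98 kHz.
59.98 kHz > fs/2 = 31.31 kHz, folds to fs − 59.98 kHz = 2.64 kHz.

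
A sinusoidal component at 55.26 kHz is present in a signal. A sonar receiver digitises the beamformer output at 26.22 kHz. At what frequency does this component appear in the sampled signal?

2.82 kHz

55.26 kHz mod fs = 2.82 kHz.
2.82 kHz ≤ fs/2 = 13.11 kHz, appears at 2.82 kHz.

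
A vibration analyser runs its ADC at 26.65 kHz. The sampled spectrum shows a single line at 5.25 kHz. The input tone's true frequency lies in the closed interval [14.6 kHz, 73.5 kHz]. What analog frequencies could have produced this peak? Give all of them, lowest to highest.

Frequencies that alias to 5.25 kHz are k·fs ± 5.25 kHz for integer k ≥ 0.
k=0: 5.25 kHz.
k=1: 21.4 kHz, 31.9 kHz.
k=2: 48.05 kHz, 58.55 kHz.
k=3: 74.7 kHz, 85.2 kHz.
Within [14.6 kHz, 73.5 kHz]: 21.4 kHz, 31.9 kHz, 48.05 kHz, 58.55 kHz.

21.4 kHz, 31.9 kHz, 48.05 kHz, 58.55 kHz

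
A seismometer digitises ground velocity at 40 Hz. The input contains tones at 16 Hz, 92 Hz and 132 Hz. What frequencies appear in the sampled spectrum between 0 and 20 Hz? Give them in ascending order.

fs/2 = 20 Hz.
16 Hz ≤ fs/2 = 20 Hz, passes unchanged.
92 Hz mod fs = 12 Hz.
12 Hz ≤ fs/2 = 20 Hz, appears at 12 Hz.
132 Hz mod fs = 12 Hz.
12 Hz ≤ fs/2 = 20 Hz, appears at 12 Hz.
Distinct values: {12 Hz, 16 Hz}.

12 Hz, 16 Hz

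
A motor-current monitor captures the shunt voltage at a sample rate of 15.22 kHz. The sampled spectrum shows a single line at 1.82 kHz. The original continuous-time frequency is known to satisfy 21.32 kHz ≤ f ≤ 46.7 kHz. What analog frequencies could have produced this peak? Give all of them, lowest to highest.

Frequencies that alias to 1.82 kHz are k·fs ± 1.82 kHz for integer k ≥ 0.
k=0: 1.82 kHz.
k=1: 13.4 kHz, 17.04 kHz.
k=2: 28.62 kHz, 32.26 kHz.
k=3: 43.84 kHz, 47.48 kHz.
k=4: 59.06 kHz, 62.7 kHz.
Within [21.32 kHz, 46.7 kHz]: 28.62 kHz, 32.26 kHz, 43.84 kHz.

28.62 kHz, 32.26 kHz, 43.84 kHz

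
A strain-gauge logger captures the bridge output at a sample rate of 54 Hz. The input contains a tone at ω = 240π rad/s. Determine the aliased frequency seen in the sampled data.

12 Hz

ω = 240π rad/s → f = ω/(2π) = 120 Hz.
120 Hz mod fs = 12 Hz.
12 Hz ≤ fs/2 = 27 Hz, appears at 12 Hz.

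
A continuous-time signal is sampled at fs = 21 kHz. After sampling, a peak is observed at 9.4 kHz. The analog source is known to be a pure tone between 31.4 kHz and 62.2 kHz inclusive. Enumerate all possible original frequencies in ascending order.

Frequencies that alias to 9.4 kHz are k·fs ± 9.4 kHz for integer k ≥ 0.
k=0: 9.4 kHz.
k=1: 11.6 kHz, 30.4 kHz.
k=2: 32.6 kHz, 51.4 kHz.
k=3: 53.6 kHz, 72.4 kHz.
k=4: 74.6 kHz, 93.4 kHz.
Within [31.4 kHz, 62.2 kHz]: 32.6 kHz, 51.4 kHz, 53.6 kHz.

32.6 kHz, 51.4 kHz, 53.6 kHz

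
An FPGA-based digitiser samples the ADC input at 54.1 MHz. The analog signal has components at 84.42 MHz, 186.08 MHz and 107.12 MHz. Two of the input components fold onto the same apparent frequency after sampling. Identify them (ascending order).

fs/2 = 27.05 MHz.
84.42 MHz mod fs = 30.32 MHz.
30.32 MHz > fs/2 = 27.05 MHz, folds to fs − 30.32 MHz = 23.78 MHz.
186.08 MHz mod fs = 23.78 MHz.
23.78 MHz ≤ fs/2 = 27.05 MHz, appears at 23.78 MHz.
107.12 MHz mod fs = 53.02 MHz.
53.02 MHz > fs/2 = 27.05 MHz, folds to fs − 53.02 MHz = 1.08 MHz.
84.42 MHz and 186.08 MHz both map to 23.78 MHz.

84.42 MHz, 186.08 MHz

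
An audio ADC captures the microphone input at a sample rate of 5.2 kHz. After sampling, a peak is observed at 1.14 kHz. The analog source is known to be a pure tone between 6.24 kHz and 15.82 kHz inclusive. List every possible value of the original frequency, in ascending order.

6.34 kHz, 9.26 kHz, 11.54 kHz, 14.46 kHz

Frequencies that alias to 1.14 kHz are k·fs ± 1.14 kHz for integer k ≥ 0.
k=0: 1.14 kHz.
k=1: 4.06 kHz, 6.34 kHz.
k=2: 9.26 kHz, 11.54 kHz.
k=3: 14.46 kHz, 16.74 kHz.
k=4: 19.66 kHz, 21.94 kHz.
Within [6.24 kHz, 15.82 kHz]: 6.34 kHz, 9.26 kHz, 11.54 kHz, 14.46 kHz.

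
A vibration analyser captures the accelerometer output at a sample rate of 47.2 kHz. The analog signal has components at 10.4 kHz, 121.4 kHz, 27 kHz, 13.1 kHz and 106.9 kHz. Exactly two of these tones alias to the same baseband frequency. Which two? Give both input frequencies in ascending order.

fs/2 = 23.6 kHz.
10.4 kHz ≤ fs/2 = 23.6 kHz, passes unchanged.
121.4 kHz mod fs = 27 kHz.
27 kHz > fs/2 = 23.6 kHz, folds to fs − 27 kHz = 20.2 kHz.
27 kHz > fs/2 = 23.6 kHz, folds to fs − 27 kHz = 20.2 kHz.
13.1 kHz ≤ fs/2 = 23.6 kHz, passes unchanged.
106.9 kHz mod fs = 12.5 kHz.
12.5 kHz ≤ fs/2 = 23.6 kHz, appears at 12.5 kHz.
27 kHz and 121.4 kHz both map to 20.2 kHz.

27 kHz, 121.4 kHz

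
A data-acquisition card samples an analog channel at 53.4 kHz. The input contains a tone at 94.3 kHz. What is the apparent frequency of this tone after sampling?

94.3 kHz mod fs = 40.9 kHz.
40.9 kHz > fs/2 = 26.7 kHz, folds to fs − 40.9 kHz = 12.5 kHz.

12.5 kHz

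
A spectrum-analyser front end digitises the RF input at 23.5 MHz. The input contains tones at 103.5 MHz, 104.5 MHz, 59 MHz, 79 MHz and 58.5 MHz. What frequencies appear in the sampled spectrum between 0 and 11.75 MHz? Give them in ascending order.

8.5 MHz, 9.5 MHz, 10.5 MHz, 11.5 MHz

fs/2 = 11.75 MHz.
103.5 MHz mod fs = 9.5 MHz.
9.5 MHz ≤ fs/2 = 11.75 MHz, appears at 9.5 MHz.
104.5 MHz mod fs = 10.5 MHz.
10.5 MHz ≤ fs/2 = 11.75 MHz, appears at 10.5 MHz.
59 MHz mod fs = 12 MHz.
12 MHz > fs/2 = 11.75 MHz, folds to fs − 12 MHz = 11.5 MHz.
79 MHz mod fs = 8.5 MHz.
8.5 MHz ≤ fs/2 = 11.75 MHz, appears at 8.5 MHz.
58.5 MHz mod fs = 11.5 MHz.
11.5 MHz ≤ fs/2 = 11.75 MHz, appears at 11.5 MHz.
Distinct values: {8.5 MHz, 9.5 MHz, 10.5 MHz, 11.5 MHz}.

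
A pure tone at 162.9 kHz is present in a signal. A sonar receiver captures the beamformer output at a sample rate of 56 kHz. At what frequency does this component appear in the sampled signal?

5.1 kHz

162.9 kHz mod fs = 50.9 kHz.
50.9 kHz > fs/2 = 28 kHz, folds to fs − 50.9 kHz = 5.1 kHz.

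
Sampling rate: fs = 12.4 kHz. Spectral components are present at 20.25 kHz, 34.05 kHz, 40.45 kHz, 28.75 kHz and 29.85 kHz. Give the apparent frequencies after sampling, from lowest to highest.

3.15 kHz, 3.25 kHz, 3.95 kHz, 4.55 kHz, 5.05 kHz

fs/2 = 6.2 kHz.
20.25 kHz mod fs = 7.85 kHz.
7.85 kHz > fs/2 = 6.2 kHz, folds to fs − 7.85 kHz = 4.55 kHz.
34.05 kHz mod fs = 9.25 kHz.
9.25 kHz > fs/2 = 6.2 kHz, folds to fs − 9.25 kHz = 3.15 kHz.
40.45 kHz mod fs = 3.25 kHz.
3.25 kHz ≤ fs/2 = 6.2 kHz, appears at 3.25 kHz.
28.75 kHz mod fs = 3.95 kHz.
3.95 kHz ≤ fs/2 = 6.2 kHz, appears at 3.95 kHz.
29.85 kHz mod fs = 5.05 kHz.
5.05 kHz ≤ fs/2 = 6.2 kHz, appears at 5.05 kHz.
Distinct values: {3.15 kHz, 3.25 kHz, 3.95 kHz, 4.55 kHz, 5.05 kHz}.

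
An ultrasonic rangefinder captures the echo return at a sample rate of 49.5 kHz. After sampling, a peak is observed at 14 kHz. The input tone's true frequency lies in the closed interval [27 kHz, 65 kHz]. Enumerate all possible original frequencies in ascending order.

Frequencies that alias to 14 kHz are k·fs ± 14 kHz for integer k ≥ 0.
k=0: 14 kHz.
k=1: 35.5 kHz, 63.5 kHz.
k=2: 85 kHz, 113 kHz.
Within [27 kHz, 65 kHz]: 35.5 kHz, 63.5 kHz.

35.5 kHz, 63.5 kHz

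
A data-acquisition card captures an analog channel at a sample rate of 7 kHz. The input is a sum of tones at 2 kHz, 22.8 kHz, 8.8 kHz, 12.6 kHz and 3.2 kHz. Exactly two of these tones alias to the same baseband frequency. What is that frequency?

fs/2 = 3.5 kHz.
2 kHz ≤ fs/2 = 3.5 kHz, passes unchanged.
22.8 kHz mod fs = 1.8 kHz.
1.8 kHz ≤ fs/2 = 3.5 kHz, appears at 1.8 kHz.
8.8 kHz mod fs = 1.8 kHz.
1.8 kHz ≤ fs/2 = 3.5 kHz, appears at 1.8 kHz.
12.6 kHz mod fs = 5.6 kHz.
5.6 kHz > fs/2 = 3.5 kHz, folds to fs − 5.6 kHz = 1.4 kHz.
3.2 kHz ≤ fs/2 = 3.5 kHz, passes unchanged.
8.8 kHz and 22.8 kHz both map to 1.8 kHz.

1.8 kHz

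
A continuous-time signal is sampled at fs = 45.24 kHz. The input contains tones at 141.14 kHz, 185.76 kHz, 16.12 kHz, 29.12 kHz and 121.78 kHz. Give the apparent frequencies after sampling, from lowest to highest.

4.8 kHz, 5.42 kHz, 13.94 kHz, 16.12 kHz

fs/2 = 22.62 kHz.
141.14 kHz mod fs = 5.42 kHz.
5.42 kHz ≤ fs/2 = 22.62 kHz, appears at 5.42 kHz.
185.76 kHz mod fs = 4.8 kHz.
4.8 kHz ≤ fs/2 = 22.62 kHz, appears at 4.8 kHz.
16.12 kHz ≤ fs/2 = 22.62 kHz, passes unchanged.
29.12 kHz > fs/2 = 22.62 kHz, folds to fs − 29.12 kHz = 16.12 kHz.
121.78 kHz mod fs = 31.3 kHz.
31.3 kHz > fs/2 = 22.62 kHz, folds to fs − 31.3 kHz = 13.94 kHz.
Distinct values: {4.8 kHz, 5.42 kHz, 13.94 kHz, 16.12 kHz}.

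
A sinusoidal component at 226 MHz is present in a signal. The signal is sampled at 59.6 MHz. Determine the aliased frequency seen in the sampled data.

12.4 MHz

226 MHz mod fs = 47.2 MHz.
47.2 MHz > fs/2 = 29.8 MHz, folds to fs − 47.2 MHz = 12.4 MHz.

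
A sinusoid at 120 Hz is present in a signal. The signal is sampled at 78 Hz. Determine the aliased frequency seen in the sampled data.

120 Hz mod fs = 42 Hz.
42 Hz > fs/2 = 39 Hz, folds to fs − 42 Hz = 36 Hz.

36 Hz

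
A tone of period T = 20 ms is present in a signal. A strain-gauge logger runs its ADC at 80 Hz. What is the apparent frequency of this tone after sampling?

T = 20 ms → f = 1/T = 50 Hz.
50 Hz > fs/2 = 40 Hz, folds to fs − 50 Hz = 30 Hz.

30 Hz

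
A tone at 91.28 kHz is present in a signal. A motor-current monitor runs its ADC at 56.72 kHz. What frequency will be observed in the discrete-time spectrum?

22.16 kHz

91.28 kHz mod fs = 34.56 kHz.
34.56 kHz > fs/2 = 28.36 kHz, folds to fs − 34.56 kHz = 22.16 kHz.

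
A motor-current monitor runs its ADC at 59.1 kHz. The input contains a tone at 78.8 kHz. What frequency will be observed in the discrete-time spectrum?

19.7 kHz

78.8 kHz mod fs = 19.7 kHz.
19.7 kHz ≤ fs/2 = 29.55 kHz, appears at 19.7 kHz.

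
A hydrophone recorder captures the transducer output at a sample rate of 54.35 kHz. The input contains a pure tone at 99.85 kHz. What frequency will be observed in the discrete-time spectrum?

99.85 kHz mod fs = 45.5 kHz.
45.5 kHz > fs/2 = 27.175 kHz, folds to fs − 45.5 kHz = 8.85 kHz.

8.85 kHz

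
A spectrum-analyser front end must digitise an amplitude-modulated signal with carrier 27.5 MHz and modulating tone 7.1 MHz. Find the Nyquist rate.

69.2 MHz

AM sidebands sit at fc ± fm = 20.4 MHz and 34.6 MHz.
Highest-frequency component: 34.6 MHz.
Nyquist rate = 2 × 34.6 MHz = 69.2 MHz.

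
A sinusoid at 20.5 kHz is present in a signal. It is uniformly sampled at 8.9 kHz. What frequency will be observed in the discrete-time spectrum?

2.7 kHz

20.5 kHz mod fs = 2.7 kHz.
2.7 kHz ≤ fs/2 = 4.45 kHz, appears at 2.7 kHz.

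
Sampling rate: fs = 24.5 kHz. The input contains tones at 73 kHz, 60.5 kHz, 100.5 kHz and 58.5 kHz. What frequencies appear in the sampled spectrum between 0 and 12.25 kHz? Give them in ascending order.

fs/2 = 12.25 kHz.
73 kHz mod fs = 24 kHz.
24 kHz > fs/2 = 12.25 kHz, folds to fs − 24 kHz = 0.5 kHz.
60.5 kHz mod fs = 11.5 kHz.
11.5 kHz ≤ fs/2 = 12.25 kHz, appears at 11.5 kHz.
100.5 kHz mod fs = 2.5 kHz.
2.5 kHz ≤ fs/2 = 12.25 kHz, appears at 2.5 kHz.
58.5 kHz mod fs = 9.5 kHz.
9.5 kHz ≤ fs/2 = 12.25 kHz, appears at 9.5 kHz.
Distinct values: {0.5 kHz, 2.5 kHz, 9.5 kHz, 11.5 kHz}.

0.5 kHz, 2.5 kHz, 9.5 kHz, 11.5 kHz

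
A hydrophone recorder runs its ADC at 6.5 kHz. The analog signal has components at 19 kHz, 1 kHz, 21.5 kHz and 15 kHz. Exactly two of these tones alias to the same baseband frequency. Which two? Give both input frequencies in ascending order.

fs/2 = 3.25 kHz.
19 kHz mod fs = 6 kHz.
6 kHz > fs/2 = 3.25 kHz, folds to fs − 6 kHz = 0.5 kHz.
1 kHz ≤ fs/2 = 3.25 kHz, passes unchanged.
21.5 kHz mod fs = 2 kHz.
2 kHz ≤ fs/2 = 3.25 kHz, appears at 2 kHz.
15 kHz mod fs = 2 kHz.
2 kHz ≤ fs/2 = 3.25 kHz, appears at 2 kHz.
15 kHz and 21.5 kHz both map to 2 kHz.

15 kHz, 21.5 kHz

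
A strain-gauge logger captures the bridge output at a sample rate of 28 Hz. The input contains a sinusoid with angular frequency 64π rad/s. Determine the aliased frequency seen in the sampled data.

4 Hz

ω = 64π rad/s → f = ω/(2π) = 32 Hz.
32 Hz mod fs = 4 Hz.
4 Hz ≤ fs/2 = 14 Hz, appears at 4 Hz.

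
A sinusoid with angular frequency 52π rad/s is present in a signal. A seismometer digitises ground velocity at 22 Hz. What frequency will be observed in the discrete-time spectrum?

4 Hz

ω = 52π rad/s → f = ω/(2π) = 26 Hz.
26 Hz mod fs = 4 Hz.
4 Hz ≤ fs/2 = 11 Hz, appears at 4 Hz.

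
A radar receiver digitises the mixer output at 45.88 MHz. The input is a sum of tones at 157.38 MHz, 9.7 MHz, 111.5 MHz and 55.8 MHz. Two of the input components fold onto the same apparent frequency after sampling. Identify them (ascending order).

fs/2 = 22.94 MHz.
157.38 MHz mod fs = 19.74 MHz.
19.74 MHz ≤ fs/2 = 22.94 MHz, appears at 19.74 MHz.
9.7 MHz ≤ fs/2 = 22.94 MHz, passes unchanged.
111.5 MHz mod fs = 19.74 MHz.
19.74 MHz ≤ fs/2 = 22.94 MHz, appears at 19.74 MHz.
55.8 MHz mod fs = 9.92 MHz.
9.92 MHz ≤ fs/2 = 22.94 MHz, appears at 9.92 MHz.
111.5 MHz and 157.38 MHz both map to 19.74 MHz.

111.5 MHz, 157.38 MHz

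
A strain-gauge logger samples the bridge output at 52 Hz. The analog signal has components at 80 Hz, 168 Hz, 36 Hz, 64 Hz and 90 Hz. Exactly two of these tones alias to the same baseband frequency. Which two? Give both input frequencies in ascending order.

fs/2 = 26 Hz.
80 Hz mod fs = 28 Hz.
28 Hz > fs/2 = 26 Hz, folds to fs − 28 Hz = 24 Hz.
168 Hz mod fs = 12 Hz.
12 Hz ≤ fs/2 = 26 Hz, appears at 12 Hz.
36 Hz > fs/2 = 26 Hz, folds to fs − 36 Hz = 16 Hz.
64 Hz mod fs = 12 Hz.
12 Hz ≤ fs/2 = 26 Hz, appears at 12 Hz.
90 Hz mod fs = 38 Hz.
38 Hz > fs/2 = 26 Hz, folds to fs − 38 Hz = 14 Hz.
64 Hz and 168 Hz both map to 12 Hz.

64 Hz, 168 Hz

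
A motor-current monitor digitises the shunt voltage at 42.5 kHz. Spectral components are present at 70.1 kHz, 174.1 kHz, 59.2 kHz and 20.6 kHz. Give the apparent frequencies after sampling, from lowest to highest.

fs/2 = 21.25 kHz.
70.1 kHz mod fs = 27.6 kHz.
27.6 kHz > fs/2 = 21.25 kHz, folds to fs − 27.6 kHz = 14.9 kHz.
174.1 kHz mod fs = 4.1 kHz.
4.1 kHz ≤ fs/2 = 21.25 kHz, appears at 4.1 kHz.
59.2 kHz mod fs = 16.7 kHz.
16.7 kHz ≤ fs/2 = 21.25 kHz, appears at 16.7 kHz.
20.6 kHz ≤ fs/2 = 21.25 kHz, passes unchanged.
Distinct values: {4.1 kHz, 14.9 kHz, 16.7 kHz, 20.6 kHz}.

4.1 kHz, 14.9 kHz, 16.7 kHz, 20.6 kHz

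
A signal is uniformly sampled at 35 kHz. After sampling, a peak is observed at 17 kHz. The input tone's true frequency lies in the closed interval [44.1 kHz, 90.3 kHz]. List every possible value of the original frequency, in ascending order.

52 kHz, 53 kHz, 87 kHz, 88 kHz

Frequencies that alias to 17 kHz are k·fs ± 17 kHz for integer k ≥ 0.
k=0: 17 kHz.
k=1: 18 kHz, 52 kHz.
k=2: 53 kHz, 87 kHz.
k=3: 88 kHz, 122 kHz.
k=4: 123 kHz, 157 kHz.
Within [44.1 kHz, 90.3 kHz]: 52 kHz, 53 kHz, 87 kHz, 88 kHz.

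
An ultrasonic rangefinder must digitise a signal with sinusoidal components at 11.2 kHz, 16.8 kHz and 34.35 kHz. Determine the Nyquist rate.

Highest-frequency component: 34.35 kHz.
Nyquist rate = 2 × 34.35 kHz = 68.7 kHz.

68.7 kHz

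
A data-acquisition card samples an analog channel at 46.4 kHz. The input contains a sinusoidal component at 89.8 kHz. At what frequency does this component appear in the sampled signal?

3 kHz

89.8 kHz mod fs = 43.4 kHz.
43.4 kHz > fs/2 = 23.2 kHz, folds to fs − 43.4 kHz = 3 kHz.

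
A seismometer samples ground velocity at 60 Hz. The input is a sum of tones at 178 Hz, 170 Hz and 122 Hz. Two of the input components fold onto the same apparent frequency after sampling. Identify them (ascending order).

122 Hz, 178 Hz

fs/2 = 30 Hz.
178 Hz mod fs = 58 Hz.
58 Hz > fs/2 = 30 Hz, folds to fs − 58 Hz = 2 Hz.
170 Hz mod fs = 50 Hz.
50 Hz > fs/2 = 30 Hz, folds to fs − 50 Hz = 10 Hz.
122 Hz mod fs = 2 Hz.
2 Hz ≤ fs/2 = 30 Hz, appears at 2 Hz.
122 Hz and 178 Hz both map to 2 Hz.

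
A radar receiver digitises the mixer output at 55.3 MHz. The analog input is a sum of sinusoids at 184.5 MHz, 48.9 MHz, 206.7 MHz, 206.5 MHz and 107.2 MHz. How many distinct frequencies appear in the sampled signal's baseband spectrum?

fs/2 = 27.65 MHz.
184.5 MHz mod fs = 18.6 MHz.
18.6 MHz ≤ fs/2 = 27.65 MHz, appears at 18.6 MHz.
48.9 MHz > fs/2 = 27.65 MHz, folds to fs − 48.9 MHz = 6.4 MHz.
206.7 MHz mod fs = 40.8 MHz.
40.8 MHz > fs/2 = 27.65 MHz, folds to fs − 40.8 MHz = 14.5 MHz.
206.5 MHz mod fs = 40.6 MHz.
40.6 MHz > fs/2 = 27.65 MHz, folds to fs − 40.6 MHz = 14.7 MHz.
107.2 MHz mod fs = 51.9 MHz.
51.9 MHz > fs/2 = 27.65 MHz, folds to fs − 51.9 MHz = 3.4 MHz.
Distinct values: {3.4 MHz, 6.4 MHz, 14.5 MHz, 14.7 MHz, 18.6 MHz} → 5.

5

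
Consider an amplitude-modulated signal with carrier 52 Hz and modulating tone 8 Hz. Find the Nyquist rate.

AM sidebands sit at fc ± fm = 44 Hz and 60 Hz.
Highest-frequency component: 60 Hz.
Nyquist rate = 2 × 60 Hz = 120 Hz.

120 Hz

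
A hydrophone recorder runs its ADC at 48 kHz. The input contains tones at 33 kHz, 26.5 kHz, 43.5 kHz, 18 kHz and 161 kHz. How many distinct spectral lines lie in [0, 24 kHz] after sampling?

fs/2 = 24 kHz.
33 kHz > fs/2 = 24 kHz, folds to fs − 33 kHz = 15 kHz.
26.5 kHz > fs/2 = 24 kHz, folds to fs − 26.5 kHz = 21.5 kHz.
43.5 kHz > fs/2 = 24 kHz, folds to fs − 43.5 kHz = 4.5 kHz.
18 kHz ≤ fs/2 = 24 kHz, passes unchanged.
161 kHz mod fs = 17 kHz.
17 kHz ≤ fs/2 = 24 kHz, appears at 17 kHz.
Distinct values: {4.5 kHz, 15 kHz, 17 kHz, 18 kHz, 21.5 kHz} → 5.

5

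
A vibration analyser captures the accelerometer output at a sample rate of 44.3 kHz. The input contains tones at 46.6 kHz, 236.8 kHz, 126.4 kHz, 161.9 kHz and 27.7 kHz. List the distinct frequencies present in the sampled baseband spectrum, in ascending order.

fs/2 = 22.15 kHz.
46.6 kHz mod fs = 2.3 kHz.
2.3 kHz ≤ fs/2 = 22.15 kHz, appears at 2.3 kHz.
236.8 kHz mod fs = 15.3 kHz.
15.3 kHz ≤ fs/2 = 22.15 kHz, appears at 15.3 kHz.
126.4 kHz mod fs = 37.8 kHz.
37.8 kHz > fs/2 = 22.15 kHz, folds to fs − 37.8 kHz = 6.5 kHz.
161.9 kHz mod fs = 29 kHz.
29 kHz > fs/2 = 22.15 kHz, folds to fs − 29 kHz = 15.3 kHz.
27.7 kHz > fs/2 = 22.15 kHz, folds to fs − 27.7 kHz = 16.6 kHz.
Distinct values: {2.3 kHz, 6.5 kHz, 15.3 kHz, 16.6 kHz}.

2.3 kHz, 6.5 kHz, 15.3 kHz, 16.6 kHz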